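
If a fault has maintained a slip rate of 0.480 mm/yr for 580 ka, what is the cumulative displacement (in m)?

278 m

slip = rate × time = 0.480 mm/yr × 580 ka = 278 m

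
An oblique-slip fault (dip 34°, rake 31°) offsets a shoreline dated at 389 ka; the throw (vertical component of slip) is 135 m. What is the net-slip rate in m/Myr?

dip-slip = throw / sin(dip) = 135 / sin(34°) = 241.4 m
net slip = dip-slip / sin(rake) = 241.4 / sin(31°) = 468.7 m
rate = 468.7 m / 389 ka = 0.00120 m/yr = 1200 m/Myr

1200 m/Myr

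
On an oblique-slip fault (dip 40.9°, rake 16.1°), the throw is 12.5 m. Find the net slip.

68.8 m

dip-slip = throw / sin(dip) = 12.5 / sin(40.9°) = 19.09 m
net slip = dip-slip / sin(rake) = 19.09 / sin(16.1°) = 68.8 m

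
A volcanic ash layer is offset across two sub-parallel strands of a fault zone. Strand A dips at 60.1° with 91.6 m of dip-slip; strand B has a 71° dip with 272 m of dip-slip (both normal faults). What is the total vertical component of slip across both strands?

337 m

throw_A = 91.6 × sin(60.1°) = 79.41 m
throw_B = 272 × sin(71°) = 257.2 m
total = 79.41 + 257.2 = 337 m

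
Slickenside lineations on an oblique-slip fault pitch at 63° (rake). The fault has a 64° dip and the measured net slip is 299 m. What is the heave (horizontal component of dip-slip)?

dip-slip = net slip × sin(rake) = 299 m × sin(63°) = 266.4 m
heave = dip-slip × cos(dip) = 266.4 × cos(64°) = 117 m

117 m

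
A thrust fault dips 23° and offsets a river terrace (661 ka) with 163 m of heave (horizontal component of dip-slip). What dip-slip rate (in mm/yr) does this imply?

0.268 mm/yr

dip-slip = heave / cos(dip) = 163 m / cos(23°) = 177.1 m
rate = 177.1 m / 661 ka = 0.000268 m/yr = 0.268 mm/yr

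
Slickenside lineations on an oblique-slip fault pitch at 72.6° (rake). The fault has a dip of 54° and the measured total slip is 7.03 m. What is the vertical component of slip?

5.43 m

dip-slip = net slip × sin(rake) = 7.03 m × sin(72.6°) = 6.708 m
throw = dip-slip × sin(dip) = 6.708 × sin(54°) = 5.43 m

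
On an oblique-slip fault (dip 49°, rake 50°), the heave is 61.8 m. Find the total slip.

dip-slip = heave / cos(dip) = 61.8 / cos(49°) = 94.20 m
net slip = dip-slip / sin(rake) = 94.20 / sin(50°) = 123 m

123 m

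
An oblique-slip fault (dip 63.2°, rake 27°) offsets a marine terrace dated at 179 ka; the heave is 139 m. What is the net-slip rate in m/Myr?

3790 m/Myr

dip-slip = heave / cos(dip) = 139 / cos(63.2°) = 308.3 m
net slip = dip-slip / sin(rake) = 308.3 / sin(27°) = 679.1 m
rate = 679.1 m / 179 ka = 0.00379 m/yr = 3790 m/Myr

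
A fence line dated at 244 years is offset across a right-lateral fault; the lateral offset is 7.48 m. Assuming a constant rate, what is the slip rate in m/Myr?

30700 m/Myr

rate = 7.48 m / 244 years = 0.0307 m/yr = 30700 m/Myr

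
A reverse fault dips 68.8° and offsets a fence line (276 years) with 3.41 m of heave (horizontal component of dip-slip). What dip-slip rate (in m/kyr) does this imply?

34.2 m/kyr

dip-slip = heave / cos(dip) = 3.41 m / cos(68.8°) = 9.430 m
rate = 9.430 m / 276 years = 0.0342 m/yr = 34.2 m/kyr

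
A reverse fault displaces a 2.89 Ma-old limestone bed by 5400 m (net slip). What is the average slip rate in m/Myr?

1870 m/Myr

rate = 5400 m / 2.89 Ma = 0.00187 m/yr = 1870 m/Myr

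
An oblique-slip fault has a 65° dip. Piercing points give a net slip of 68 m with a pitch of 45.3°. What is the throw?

43.8 m

dip-slip = net slip × sin(rake) = 68 m × sin(45.3°) = 48.33 m
throw = dip-slip × sin(dip) = 48.33 × sin(65°) = 43.8 m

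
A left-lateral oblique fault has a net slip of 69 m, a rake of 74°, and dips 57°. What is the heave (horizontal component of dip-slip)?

dip-slip = net slip × sin(rake) = 69 m × sin(74°) = 66.33 m
heave = dip-slip × cos(dip) = 66.33 × cos(57°) = 36.1 m

36.1 m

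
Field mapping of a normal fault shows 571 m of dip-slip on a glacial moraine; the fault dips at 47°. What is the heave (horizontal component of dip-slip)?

389 m

heave = dip-slip × cos(dip) = 571 m × cos(47°) = 389 m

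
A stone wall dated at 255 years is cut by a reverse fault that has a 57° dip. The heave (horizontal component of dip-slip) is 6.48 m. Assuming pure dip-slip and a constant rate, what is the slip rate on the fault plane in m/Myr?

46700 m/Myr

dip-slip = heave / cos(dip) = 6.48 m / cos(57°) = 11.90 m
rate = 11.90 m / 255 years = 0.0467 m/yr = 46700 m/Myr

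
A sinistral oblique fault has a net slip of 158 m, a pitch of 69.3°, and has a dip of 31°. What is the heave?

dip-slip = net slip × sin(rake) = 158 m × sin(69.3°) = 147.8 m
heave = dip-slip × cos(dip) = 147.8 × cos(31°) = 127 m

127 m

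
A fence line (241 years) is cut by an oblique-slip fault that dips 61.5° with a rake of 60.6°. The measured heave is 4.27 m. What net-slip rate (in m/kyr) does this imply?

42.6 m/kyr

dip-slip = heave / cos(dip) = 4.27 / cos(61.5°) = 8.949 m
net slip = dip-slip / sin(rake) = 8.949 / sin(60.6°) = 10.27 m
rate = 10.27 m / 241 years = 0.0426 m/yr = 42.6 m/kyr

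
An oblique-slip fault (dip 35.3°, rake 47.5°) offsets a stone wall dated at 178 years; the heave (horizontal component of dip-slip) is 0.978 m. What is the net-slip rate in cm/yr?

0.913 cm/yr

dip-slip = heave / cos(dip) = 0.978 / cos(35.3°) = 1.198 m
net slip = dip-slip / sin(rake) = 1.198 / sin(47.5°) = 1.625 m
rate = 1.625 m / 178 years = 0.00913 m/yr = 0.913 cm/yr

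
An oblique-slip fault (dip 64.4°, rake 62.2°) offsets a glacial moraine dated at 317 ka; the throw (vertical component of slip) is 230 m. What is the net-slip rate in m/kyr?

dip-slip = throw / sin(dip) = 230 / sin(64.4°) = 255 m
net slip = dip-slip / sin(rake) = 255 / sin(62.2°) = 288.3 m
rate = 288.3 m / 317 ka = 0.000910 m/yr = 0.910 m/kyr

0.910 m/kyr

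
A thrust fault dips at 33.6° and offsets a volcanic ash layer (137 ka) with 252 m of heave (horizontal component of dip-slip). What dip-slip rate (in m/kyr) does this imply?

dip-slip = heave / cos(dip) = 252 m / cos(33.6°) = 302.5 m
rate = 302.5 m / 137 ka = 0.00221 m/yr = 2.21 m/kyr

2.21 m/kyr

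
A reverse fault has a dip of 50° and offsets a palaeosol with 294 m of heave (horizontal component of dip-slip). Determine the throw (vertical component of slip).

throw = heave × tan(dip) = 294 × tan(50°) = 350 m

350 m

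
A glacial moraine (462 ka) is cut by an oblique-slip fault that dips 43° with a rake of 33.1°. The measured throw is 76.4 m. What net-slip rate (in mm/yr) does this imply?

0.444 mm/yr

dip-slip = throw / sin(dip) = 76.4 / sin(43°) = 112 m
net slip = dip-slip / sin(rake) = 112 / sin(33.1°) = 205.1 m
rate = 205.1 m / 462 ka = 0.000444 m/yr = 0.444 mm/yr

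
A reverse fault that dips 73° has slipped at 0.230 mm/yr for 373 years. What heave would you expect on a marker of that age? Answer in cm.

dip-slip = rate × time = 0.230 mm/yr × 373 years = 0.08579 m
heave = dip-slip × cos(dip) = 0.08579 × cos(73°) = 0.0251 m = 2.51 cm

2.51 cm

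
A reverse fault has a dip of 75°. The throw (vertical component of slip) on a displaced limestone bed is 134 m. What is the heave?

35.9 m

heave = throw / tan(dip) = 134 / tan(75°) = 35.9 m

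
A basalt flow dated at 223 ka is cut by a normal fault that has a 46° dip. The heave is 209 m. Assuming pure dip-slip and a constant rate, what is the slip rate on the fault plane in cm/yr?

0.135 cm/yr

dip-slip = heave / cos(dip) = 209 m / cos(46°) = 300.9 m
rate = 300.9 m / 223 ka = 0.00135 m/yr = 0.135 cm/yr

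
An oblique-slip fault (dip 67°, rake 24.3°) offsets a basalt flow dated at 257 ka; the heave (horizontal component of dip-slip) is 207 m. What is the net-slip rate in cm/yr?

dip-slip = heave / cos(dip) = 207 / cos(67°) = 529.8 m
net slip = dip-slip / sin(rake) = 529.8 / sin(24.3°) = 1287 m
rate = 1287 m / 257 ka = 0.00501 m/yr = 0.501 cm/yr

0.501 cm/yr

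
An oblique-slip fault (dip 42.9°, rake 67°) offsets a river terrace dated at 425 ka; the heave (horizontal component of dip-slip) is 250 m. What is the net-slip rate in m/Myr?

872 m/Myr

dip-slip = heave / cos(dip) = 250 / cos(42.9°) = 341.3 m
net slip = dip-slip / sin(rake) = 341.3 / sin(67°) = 370.7 m
rate = 370.7 m / 425 ka = 0.000872 m/yr = 872 m/Myr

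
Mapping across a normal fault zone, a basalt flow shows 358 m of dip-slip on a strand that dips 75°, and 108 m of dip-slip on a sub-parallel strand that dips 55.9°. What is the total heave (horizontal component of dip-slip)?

heave_A = 358 × cos(75°) = 92.66 m
heave_B = 108 × cos(55.9°) = 60.55 m
total = 92.66 + 60.55 = 153 m

153 m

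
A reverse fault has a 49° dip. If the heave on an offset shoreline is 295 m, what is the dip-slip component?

450 m

dip-slip = heave / cos(dip) = 295 / cos(49°) = 450 m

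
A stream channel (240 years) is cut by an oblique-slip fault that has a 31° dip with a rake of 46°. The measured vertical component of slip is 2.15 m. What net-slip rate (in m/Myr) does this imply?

24200 m/Myr

dip-slip = throw / sin(dip) = 2.15 / sin(31°) = 4.174 m
net slip = dip-slip / sin(rake) = 4.174 / sin(46°) = 5.803 m
rate = 5.803 m / 240 years = 0.0242 m/yr = 24200 m/Myr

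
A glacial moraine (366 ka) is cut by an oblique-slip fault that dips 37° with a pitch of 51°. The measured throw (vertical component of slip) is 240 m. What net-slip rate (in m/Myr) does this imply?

1400 m/Myr

dip-slip = throw / sin(dip) = 240 / sin(37°) = 398.8 m
net slip = dip-slip / sin(rake) = 398.8 / sin(51°) = 513.2 m
rate = 513.2 m / 366 ka = 0.00140 m/yr = 1400 m/Myr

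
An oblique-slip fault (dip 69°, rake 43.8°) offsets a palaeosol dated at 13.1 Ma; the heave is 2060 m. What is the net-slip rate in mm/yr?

dip-slip = heave / cos(dip) = 2060 / cos(69°) = 5748 m
net slip = dip-slip / sin(rake) = 5748 / sin(43.8°) = 8305 m
rate = 8305 m / 13.1 Ma = 0.000634 m/yr = 0.634 mm/yr

0.634 mm/yr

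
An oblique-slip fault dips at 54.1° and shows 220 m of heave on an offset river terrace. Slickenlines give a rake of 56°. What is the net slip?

dip-slip = heave / cos(dip) = 220 / cos(54.1°) = 375.2 m
net slip = dip-slip / sin(rake) = 375.2 / sin(56°) = 453 m

453 m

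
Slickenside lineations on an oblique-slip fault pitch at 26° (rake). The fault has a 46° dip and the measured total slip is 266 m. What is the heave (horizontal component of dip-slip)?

dip-slip = net slip × sin(rake) = 266 m × sin(26°) = 116.6 m
heave = dip-slip × cos(dip) = 116.6 × cos(46°) = 81 m

81 m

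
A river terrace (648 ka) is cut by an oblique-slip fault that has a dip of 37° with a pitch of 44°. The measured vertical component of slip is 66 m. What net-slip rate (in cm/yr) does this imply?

dip-slip = throw / sin(dip) = 66 / sin(37°) = 109.7 m
net slip = dip-slip / sin(rake) = 109.7 / sin(44°) = 157.9 m
rate = 157.9 m / 648 ka = 0.000244 m/yr = 0.0244 cm/yr

0.0244 cm/yr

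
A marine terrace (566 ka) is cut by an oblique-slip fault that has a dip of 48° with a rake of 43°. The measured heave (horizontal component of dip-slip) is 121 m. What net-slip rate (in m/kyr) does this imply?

dip-slip = heave / cos(dip) = 121 / cos(48°) = 180.8 m
net slip = dip-slip / sin(rake) = 180.8 / sin(43°) = 265.1 m
rate = 265.1 m / 566 ka = 0.000468 m/yr = 0.468 m/kyr

0.468 m/kyr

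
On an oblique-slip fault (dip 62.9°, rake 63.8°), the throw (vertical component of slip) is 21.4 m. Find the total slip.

26.8 m

dip-slip = throw / sin(dip) = 21.4 / sin(62.9°) = 24.04 m
net slip = dip-slip / sin(rake) = 24.04 / sin(63.8°) = 26.8 m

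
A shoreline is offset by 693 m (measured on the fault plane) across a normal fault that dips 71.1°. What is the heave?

heave = dip-slip × cos(dip) = 693 m × cos(71.1°) = 224 m

224 m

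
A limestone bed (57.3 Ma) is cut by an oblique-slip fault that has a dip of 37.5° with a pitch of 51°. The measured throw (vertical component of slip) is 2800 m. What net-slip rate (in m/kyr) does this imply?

dip-slip = throw / sin(dip) = 2800 / sin(37.5°) = 4600 m
net slip = dip-slip / sin(rake) = 4600 / sin(51°) = 5918 m
rate = 5918 m / 57.3 Ma = 0.000103 m/yr = 0.103 m/kyr

0.103 m/kyr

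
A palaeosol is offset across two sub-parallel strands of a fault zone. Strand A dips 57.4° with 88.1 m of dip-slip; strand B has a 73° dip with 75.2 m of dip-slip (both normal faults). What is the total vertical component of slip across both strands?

throw_A = 88.1 × sin(57.4°) = 74.22 m
throw_B = 75.2 × sin(73°) = 71.91 m
total = 74.22 + 71.91 = 146 m

146 m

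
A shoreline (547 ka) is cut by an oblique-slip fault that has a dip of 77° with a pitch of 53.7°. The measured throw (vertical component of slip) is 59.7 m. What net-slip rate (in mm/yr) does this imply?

0.139 mm/yr

dip-slip = throw / sin(dip) = 59.7 / sin(77°) = 61.27 m
net slip = dip-slip / sin(rake) = 61.27 / sin(53.7°) = 76.02 m
rate = 76.02 m / 547 ka = 0.000139 m/yr = 0.139 mm/yr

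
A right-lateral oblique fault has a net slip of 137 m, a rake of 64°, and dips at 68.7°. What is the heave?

dip-slip = net slip × sin(rake) = 137 m × sin(64°) = 123.1 m
heave = dip-slip × cos(dip) = 123.1 × cos(68.7°) = 44.7 m

44.7 m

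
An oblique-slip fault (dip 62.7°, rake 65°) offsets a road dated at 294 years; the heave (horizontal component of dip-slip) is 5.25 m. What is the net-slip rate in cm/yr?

4.30 cm/yr

dip-slip = heave / cos(dip) = 5.25 / cos(62.7°) = 11.45 m
net slip = dip-slip / sin(rake) = 11.45 / sin(65°) = 12.63 m
rate = 12.63 m / 294 years = 0.0430 m/yr = 4.30 cm/yr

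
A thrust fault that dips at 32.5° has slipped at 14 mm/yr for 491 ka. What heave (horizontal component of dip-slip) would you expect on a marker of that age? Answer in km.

dip-slip = rate × time = 14 mm/yr × 491 ka = 6874 m
heave = dip-slip × cos(dip) = 6874 × cos(32.5°) = 5800 m = 5.80 km

5.80 km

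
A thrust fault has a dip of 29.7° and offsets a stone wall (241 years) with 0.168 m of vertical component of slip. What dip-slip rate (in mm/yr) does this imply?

1.41 mm/yr

dip-slip = throw / sin(dip) = 0.168 m / sin(29.7°) = 0.3391 m
rate = 0.3391 m / 241 years = 0.00141 m/yr = 1.41 mm/yr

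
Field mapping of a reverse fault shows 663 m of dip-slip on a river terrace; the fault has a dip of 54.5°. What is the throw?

throw = dip-slip × sin(dip) = 663 m × sin(54.5°) = 540 m

540 m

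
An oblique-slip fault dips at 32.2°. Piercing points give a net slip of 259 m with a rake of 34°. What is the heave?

123 m

dip-slip = net slip × sin(rake) = 259 m × sin(34°) = 144.8 m
heave = dip-slip × cos(dip) = 144.8 × cos(32.2°) = 123 m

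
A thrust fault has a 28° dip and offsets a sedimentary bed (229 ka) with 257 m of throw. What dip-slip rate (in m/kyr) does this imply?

dip-slip = throw / sin(dip) = 257 m / sin(28°) = 547.4 m
rate = 547.4 m / 229 ka = 0.00239 m/yr = 2.39 m/kyr

2.39 m/kyr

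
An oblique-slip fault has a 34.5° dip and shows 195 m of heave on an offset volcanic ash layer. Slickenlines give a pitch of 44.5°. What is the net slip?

dip-slip = heave / cos(dip) = 195 / cos(34.5°) = 236.6 m
net slip = dip-slip / sin(rake) = 236.6 / sin(44.5°) = 338 m

338 m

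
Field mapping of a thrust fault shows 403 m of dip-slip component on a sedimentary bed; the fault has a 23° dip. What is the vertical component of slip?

157 m

throw = dip-slip × sin(dip) = 403 m × sin(23°) = 157 m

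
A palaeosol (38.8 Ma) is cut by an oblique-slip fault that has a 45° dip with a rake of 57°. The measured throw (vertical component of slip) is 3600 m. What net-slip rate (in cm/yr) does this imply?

0.0156 cm/yr

dip-slip = throw / sin(dip) = 3600 / sin(45°) = 5091 m
net slip = dip-slip / sin(rake) = 5091 / sin(57°) = 6071 m
rate = 6071 m / 38.8 Ma = 0.000156 m/yr = 0.0156 cm/yr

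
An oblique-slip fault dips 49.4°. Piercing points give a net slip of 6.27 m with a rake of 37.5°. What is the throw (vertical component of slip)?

dip-slip = net slip × sin(rake) = 6.27 m × sin(37.5°) = 3.817 m
throw = dip-slip × sin(dip) = 3.817 × sin(49.4°) = 2.90 m

2.90 m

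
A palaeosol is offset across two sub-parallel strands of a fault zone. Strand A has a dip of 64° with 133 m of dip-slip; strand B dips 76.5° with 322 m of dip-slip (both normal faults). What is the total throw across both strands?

throw_A = 133 × sin(64°) = 119.5 m
throw_B = 322 × sin(76.5°) = 313.1 m
total = 119.5 + 313.1 = 433 m

433 m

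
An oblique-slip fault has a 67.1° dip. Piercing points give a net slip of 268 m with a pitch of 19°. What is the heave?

34 m

dip-slip = net slip × sin(rake) = 268 m × sin(19°) = 87.25 m
heave = dip-slip × cos(dip) = 87.25 × cos(67.1°) = 34 m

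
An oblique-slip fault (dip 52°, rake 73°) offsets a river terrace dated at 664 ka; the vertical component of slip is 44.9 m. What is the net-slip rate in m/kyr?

0.0897 m/kyr

dip-slip = throw / sin(dip) = 44.9 / sin(52°) = 56.98 m
net slip = dip-slip / sin(rake) = 56.98 / sin(73°) = 59.58 m
rate = 59.58 m / 664 ka = 0.0000897 m/yr = 0.0897 m/kyr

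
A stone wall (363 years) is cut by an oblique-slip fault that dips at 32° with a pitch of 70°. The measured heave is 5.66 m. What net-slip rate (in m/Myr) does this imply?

19600 m/Myr

dip-slip = heave / cos(dip) = 5.66 / cos(32°) = 6.674 m
net slip = dip-slip / sin(rake) = 6.674 / sin(70°) = 7.102 m
rate = 7.102 m / 363 years = 0.0196 m/yr = 19600 m/Myr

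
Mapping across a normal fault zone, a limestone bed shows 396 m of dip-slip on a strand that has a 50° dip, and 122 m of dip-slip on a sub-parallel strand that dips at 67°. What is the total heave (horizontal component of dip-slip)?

302 m

heave_A = 396 × cos(50°) = 254.5 m
heave_B = 122 × cos(67°) = 47.67 m
total = 254.5 + 47.67 = 302 m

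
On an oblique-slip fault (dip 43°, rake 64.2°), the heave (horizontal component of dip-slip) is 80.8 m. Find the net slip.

123 m

dip-slip = heave / cos(dip) = 80.8 / cos(43°) = 110.5 m
net slip = dip-slip / sin(rake) = 110.5 / sin(64.2°) = 123 m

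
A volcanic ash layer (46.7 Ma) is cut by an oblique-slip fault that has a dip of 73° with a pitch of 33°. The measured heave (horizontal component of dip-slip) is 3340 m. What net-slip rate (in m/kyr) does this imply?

dip-slip = heave / cos(dip) = 3340 / cos(73°) = 11420 m
net slip = dip-slip / sin(rake) = 11420 / sin(33°) = 20980 m
rate = 20980 m / 46.7 Ma = 0.000449 m/yr = 0.449 m/kyr

0.449 m/kyr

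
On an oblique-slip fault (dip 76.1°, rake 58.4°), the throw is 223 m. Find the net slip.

270 m

dip-slip = throw / sin(dip) = 223 / sin(76.1°) = 229.7 m
net slip = dip-slip / sin(rake) = 229.7 / sin(58.4°) = 270 m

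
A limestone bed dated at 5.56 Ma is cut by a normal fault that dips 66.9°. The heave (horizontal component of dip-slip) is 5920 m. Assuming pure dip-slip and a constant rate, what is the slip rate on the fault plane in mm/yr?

2.71 mm/yr

dip-slip = heave / cos(dip) = 5920 m / cos(66.9°) = 15090 m
rate = 15090 m / 5.56 Ma = 0.00271 m/yr = 2.71 mm/yr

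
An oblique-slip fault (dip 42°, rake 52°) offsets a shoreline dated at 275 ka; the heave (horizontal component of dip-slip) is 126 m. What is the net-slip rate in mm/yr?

dip-slip = heave / cos(dip) = 126 / cos(42°) = 169.5 m
net slip = dip-slip / sin(rake) = 169.5 / sin(52°) = 215.2 m
rate = 215.2 m / 275 ka = 0.000782 m/yr = 0.782 mm/yr

0.782 mm/yr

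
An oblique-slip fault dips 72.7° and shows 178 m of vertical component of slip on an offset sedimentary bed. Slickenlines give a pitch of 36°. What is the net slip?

317 m

dip-slip = throw / sin(dip) = 178 / sin(72.7°) = 186.4 m
net slip = dip-slip / sin(rake) = 186.4 / sin(36°) = 317 m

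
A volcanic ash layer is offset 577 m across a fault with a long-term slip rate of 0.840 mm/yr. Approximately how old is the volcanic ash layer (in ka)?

687 ka

age = offset / rate = 577 m / (0.840 mm/yr) = 687000 yr = 687 ka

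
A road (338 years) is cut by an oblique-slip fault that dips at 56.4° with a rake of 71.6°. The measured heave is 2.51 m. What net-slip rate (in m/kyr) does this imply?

dip-slip = heave / cos(dip) = 2.51 / cos(56.4°) = 4.536 m
net slip = dip-slip / sin(rake) = 4.536 / sin(71.6°) = 4.780 m
rate = 4.780 m / 338 years = 0.0141 m/yr = 14.1 m/kyr

14.1 m/kyr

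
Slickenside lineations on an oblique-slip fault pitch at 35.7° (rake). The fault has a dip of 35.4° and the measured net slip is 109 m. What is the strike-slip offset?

88.5 m

strike-slip = net slip × cos(rake) = 109 m × cos(35.7°) = 88.5 m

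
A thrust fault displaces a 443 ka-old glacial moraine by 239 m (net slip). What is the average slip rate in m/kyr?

0.540 m/kyr

rate = 239 m / 443 ka = 0.000540 m/yr = 0.540 m/kyr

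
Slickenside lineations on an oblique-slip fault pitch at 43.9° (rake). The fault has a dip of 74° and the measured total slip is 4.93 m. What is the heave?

dip-slip = net slip × sin(rake) = 4.93 m × sin(43.9°) = 3.418 m
heave = dip-slip × cos(dip) = 3.418 × cos(74°) = 0.942 m

0.942 m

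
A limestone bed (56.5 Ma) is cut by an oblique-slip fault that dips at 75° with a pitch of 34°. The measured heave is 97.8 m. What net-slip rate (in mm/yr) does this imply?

dip-slip = heave / cos(dip) = 97.8 / cos(75°) = 377.9 m
net slip = dip-slip / sin(rake) = 377.9 / sin(34°) = 675.7 m
rate = 675.7 m / 56.5 Ma = 0.0000120 m/yr = 0.0120 mm/yr

0.0120 mm/yr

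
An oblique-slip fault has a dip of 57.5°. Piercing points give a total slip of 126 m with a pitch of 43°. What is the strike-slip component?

strike-slip = net slip × cos(rake) = 126 m × cos(43°) = 92.2 m

92.2 m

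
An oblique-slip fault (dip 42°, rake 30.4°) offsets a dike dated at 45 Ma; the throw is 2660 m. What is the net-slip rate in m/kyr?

0.175 m/kyr

dip-slip = throw / sin(dip) = 2660 / sin(42°) = 3975 m
net slip = dip-slip / sin(rake) = 3975 / sin(30.4°) = 7856 m
rate = 7856 m / 45 Ma = 0.000175 m/yr = 0.175 m/kyr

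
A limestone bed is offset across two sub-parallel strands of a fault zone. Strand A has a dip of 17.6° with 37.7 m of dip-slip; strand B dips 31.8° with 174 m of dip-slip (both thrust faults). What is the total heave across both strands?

184 m

heave_A = 37.7 × cos(17.6°) = 35.94 m
heave_B = 174 × cos(31.8°) = 147.9 m
total = 35.94 + 147.9 = 184 m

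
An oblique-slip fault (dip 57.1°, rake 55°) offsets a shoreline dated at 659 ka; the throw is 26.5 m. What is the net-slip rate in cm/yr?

0.00585 cm/yr

dip-slip = throw / sin(dip) = 26.5 / sin(57.1°) = 31.56 m
net slip = dip-slip / sin(rake) = 31.56 / sin(55°) = 38.53 m
rate = 38.53 m / 659 ka = 0.0000585 m/yr = 0.00585 cm/yr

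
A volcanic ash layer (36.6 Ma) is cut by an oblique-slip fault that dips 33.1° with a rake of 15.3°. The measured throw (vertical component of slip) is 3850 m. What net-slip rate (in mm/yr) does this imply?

dip-slip = throw / sin(dip) = 3850 / sin(33.1°) = 7050 m
net slip = dip-slip / sin(rake) = 7050 / sin(15.3°) = 26720 m
rate = 26720 m / 36.6 Ma = 0.000730 m/yr = 0.730 mm/yr

0.730 mm/yr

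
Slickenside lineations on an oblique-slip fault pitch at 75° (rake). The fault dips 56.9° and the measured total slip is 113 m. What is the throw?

91.4 m

dip-slip = net slip × sin(rake) = 113 m × sin(75°) = 109.1 m
throw = dip-slip × sin(dip) = 109.1 × sin(56.9°) = 91.4 m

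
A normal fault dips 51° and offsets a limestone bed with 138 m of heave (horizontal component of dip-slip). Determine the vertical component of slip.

throw = heave × tan(dip) = 138 × tan(51°) = 170 m

170 m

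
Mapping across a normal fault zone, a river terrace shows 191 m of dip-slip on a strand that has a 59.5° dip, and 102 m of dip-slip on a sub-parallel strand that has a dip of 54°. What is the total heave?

heave_A = 191 × cos(59.5°) = 96.94 m
heave_B = 102 × cos(54°) = 59.95 m
total = 96.94 + 59.95 = 157 m

157 m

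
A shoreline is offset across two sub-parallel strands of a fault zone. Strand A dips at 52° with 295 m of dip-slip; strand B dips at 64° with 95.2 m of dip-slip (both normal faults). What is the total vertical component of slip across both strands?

318 m

throw_A = 295 × sin(52°) = 232.5 m
throw_B = 95.2 × sin(64°) = 85.57 m
total = 232.5 + 85.57 = 318 m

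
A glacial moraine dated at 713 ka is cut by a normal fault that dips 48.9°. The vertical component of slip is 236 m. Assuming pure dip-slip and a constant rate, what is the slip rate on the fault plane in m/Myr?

439 m/Myr

dip-slip = throw / sin(dip) = 236 m / sin(48.9°) = 313.2 m
rate = 313.2 m / 713 ka = 0.000439 m/yr = 439 m/Myr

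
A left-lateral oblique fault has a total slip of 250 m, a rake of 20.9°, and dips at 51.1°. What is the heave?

dip-slip = net slip × sin(rake) = 250 m × sin(20.9°) = 89.18 m
heave = dip-slip × cos(dip) = 89.18 × cos(51.1°) = 56 m

56 m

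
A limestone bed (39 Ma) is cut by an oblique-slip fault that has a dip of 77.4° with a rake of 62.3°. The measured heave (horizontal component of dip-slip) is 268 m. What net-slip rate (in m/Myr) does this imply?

35.6 m/Myr

dip-slip = heave / cos(dip) = 268 / cos(77.4°) = 1229 m
net slip = dip-slip / sin(rake) = 1229 / sin(62.3°) = 1388 m
rate = 1388 m / 39 Ma = 0.0000356 m/yr = 35.6 m/Myr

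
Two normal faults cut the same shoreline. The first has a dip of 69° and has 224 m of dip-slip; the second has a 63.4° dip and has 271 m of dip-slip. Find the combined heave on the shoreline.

heave_A = 224 × cos(69°) = 80.27 m
heave_B = 271 × cos(63.4°) = 121.3 m
total = 80.27 + 121.3 = 202 m

202 m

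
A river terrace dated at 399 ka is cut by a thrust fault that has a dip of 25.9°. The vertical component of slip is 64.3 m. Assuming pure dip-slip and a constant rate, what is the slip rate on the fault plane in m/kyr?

0.369 m/kyr

dip-slip = throw / sin(dip) = 64.3 m / sin(25.9°) = 147.2 m
rate = 147.2 m / 399 ka = 0.000369 m/yr = 0.369 m/kyr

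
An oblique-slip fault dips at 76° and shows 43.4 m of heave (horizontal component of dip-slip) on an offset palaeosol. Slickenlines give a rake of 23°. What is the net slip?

459 m

dip-slip = heave / cos(dip) = 43.4 / cos(76°) = 179.4 m
net slip = dip-slip / sin(rake) = 179.4 / sin(23°) = 459 m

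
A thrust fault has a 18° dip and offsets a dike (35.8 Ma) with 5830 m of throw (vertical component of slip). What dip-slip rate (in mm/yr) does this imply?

dip-slip = throw / sin(dip) = 5830 m / sin(18°) = 18870 m
rate = 18870 m / 35.8 Ma = 0.000527 m/yr = 0.527 mm/yr

0.527 mm/yr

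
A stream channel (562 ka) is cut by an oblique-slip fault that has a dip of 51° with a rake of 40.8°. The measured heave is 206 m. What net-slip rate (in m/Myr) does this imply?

891 m/Myr

dip-slip = heave / cos(dip) = 206 / cos(51°) = 327.3 m
net slip = dip-slip / sin(rake) = 327.3 / sin(40.8°) = 501 m
rate = 501 m / 562 ka = 0.000891 m/yr = 891 m/Myr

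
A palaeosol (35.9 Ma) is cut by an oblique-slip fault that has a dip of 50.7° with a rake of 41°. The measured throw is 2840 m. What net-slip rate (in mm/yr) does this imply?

0.156 mm/yr

dip-slip = throw / sin(dip) = 2840 / sin(50.7°) = 3670 m
net slip = dip-slip / sin(rake) = 3670 / sin(41°) = 5594 m
rate = 5594 m / 35.9 Ma = 0.000156 m/yr = 0.156 mm/yr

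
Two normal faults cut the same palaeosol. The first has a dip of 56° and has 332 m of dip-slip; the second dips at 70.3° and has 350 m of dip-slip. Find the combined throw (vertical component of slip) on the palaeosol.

605 m

throw_A = 332 × sin(56°) = 275.2 m
throw_B = 350 × sin(70.3°) = 329.5 m
total = 275.2 + 329.5 = 605 m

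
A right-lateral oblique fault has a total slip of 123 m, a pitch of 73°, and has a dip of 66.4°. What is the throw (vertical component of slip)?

108 m

dip-slip = net slip × sin(rake) = 123 m × sin(73°) = 117.6 m
throw = dip-slip × sin(dip) = 117.6 × sin(66.4°) = 108 m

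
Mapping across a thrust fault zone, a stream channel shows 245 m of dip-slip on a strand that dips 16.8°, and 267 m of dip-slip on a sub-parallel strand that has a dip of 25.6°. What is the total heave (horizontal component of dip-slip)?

heave_A = 245 × cos(16.8°) = 234.5 m
heave_B = 267 × cos(25.6°) = 240.8 m
total = 234.5 + 240.8 = 475 m

475 m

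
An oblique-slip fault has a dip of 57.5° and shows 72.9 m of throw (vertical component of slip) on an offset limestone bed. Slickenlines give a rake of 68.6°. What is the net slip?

92.8 m

dip-slip = throw / sin(dip) = 72.9 / sin(57.5°) = 86.44 m
net slip = dip-slip / sin(rake) = 86.44 / sin(68.6°) = 92.8 m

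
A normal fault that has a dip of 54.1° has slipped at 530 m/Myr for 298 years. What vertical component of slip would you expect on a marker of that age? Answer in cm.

dip-slip = rate × time = 530 m/Myr × 298 years = 0.1579 m
throw = dip-slip × sin(dip) = 0.1579 × sin(54.1°) = 0.128 m = 12.8 cm

12.8 cm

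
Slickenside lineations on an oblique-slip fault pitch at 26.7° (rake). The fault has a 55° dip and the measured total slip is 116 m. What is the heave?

dip-slip = net slip × sin(rake) = 116 m × sin(26.7°) = 52.12 m
heave = dip-slip × cos(dip) = 52.12 × cos(55°) = 29.9 m

29.9 m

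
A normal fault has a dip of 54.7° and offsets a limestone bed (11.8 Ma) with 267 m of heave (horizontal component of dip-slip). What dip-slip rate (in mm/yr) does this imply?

dip-slip = heave / cos(dip) = 267 m / cos(54.7°) = 462.1 m
rate = 462.1 m / 11.8 Ma = 0.0000392 m/yr = 0.0392 mm/yr

0.0392 mm/yr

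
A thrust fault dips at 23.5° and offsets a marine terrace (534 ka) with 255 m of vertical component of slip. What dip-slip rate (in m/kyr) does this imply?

dip-slip = throw / sin(dip) = 255 m / sin(23.5°) = 639.5 m
rate = 639.5 m / 534 ka = 0.00120 m/yr = 1.20 m/kyr

1.20 m/kyr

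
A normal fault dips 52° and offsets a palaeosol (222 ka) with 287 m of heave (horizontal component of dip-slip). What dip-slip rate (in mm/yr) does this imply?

2.10 mm/yr

dip-slip = heave / cos(dip) = 287 m / cos(52°) = 466.2 m
rate = 466.2 m / 222 ka = 0.00210 m/yr = 2.10 mm/yr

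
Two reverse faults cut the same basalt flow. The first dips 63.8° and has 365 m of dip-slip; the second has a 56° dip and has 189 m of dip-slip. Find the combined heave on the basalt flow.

heave_A = 365 × cos(63.8°) = 161.1 m
heave_B = 189 × cos(56°) = 105.7 m
total = 161.1 + 105.7 = 267 m

267 m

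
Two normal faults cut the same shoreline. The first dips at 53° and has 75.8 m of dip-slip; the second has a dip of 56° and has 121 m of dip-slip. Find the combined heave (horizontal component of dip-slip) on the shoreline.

113 m

heave_A = 75.8 × cos(53°) = 45.62 m
heave_B = 121 × cos(56°) = 67.66 m
total = 45.62 + 67.66 = 113 m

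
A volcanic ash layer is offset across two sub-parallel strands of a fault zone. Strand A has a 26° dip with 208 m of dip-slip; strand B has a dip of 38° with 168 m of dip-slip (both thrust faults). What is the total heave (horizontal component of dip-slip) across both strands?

319 m

heave_A = 208 × cos(26°) = 186.9 m
heave_B = 168 × cos(38°) = 132.4 m
total = 186.9 + 132.4 = 319 m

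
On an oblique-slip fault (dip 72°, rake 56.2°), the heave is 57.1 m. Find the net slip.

dip-slip = heave / cos(dip) = 57.1 / cos(72°) = 184.8 m
net slip = dip-slip / sin(rake) = 184.8 / sin(56.2°) = 222 m

222 m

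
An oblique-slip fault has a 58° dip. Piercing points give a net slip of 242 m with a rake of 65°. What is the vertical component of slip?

dip-slip = net slip × sin(rake) = 242 m × sin(65°) = 219.3 m
throw = dip-slip × sin(dip) = 219.3 × sin(58°) = 186 m

186 m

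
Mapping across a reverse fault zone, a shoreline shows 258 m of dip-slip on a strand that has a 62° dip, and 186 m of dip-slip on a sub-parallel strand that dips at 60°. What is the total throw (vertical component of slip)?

389 m

throw_A = 258 × sin(62°) = 227.8 m
throw_B = 186 × sin(60°) = 161.1 m
total = 227.8 + 161.1 = 389 m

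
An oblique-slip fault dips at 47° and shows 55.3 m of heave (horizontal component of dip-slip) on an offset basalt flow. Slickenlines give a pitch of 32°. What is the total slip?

153 m

dip-slip = heave / cos(dip) = 55.3 / cos(47°) = 81.09 m
net slip = dip-slip / sin(rake) = 81.09 / sin(32°) = 153 m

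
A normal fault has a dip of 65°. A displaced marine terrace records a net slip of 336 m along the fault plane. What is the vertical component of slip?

305 m

throw = dip-slip × sin(dip) = 336 m × sin(65°) = 305 m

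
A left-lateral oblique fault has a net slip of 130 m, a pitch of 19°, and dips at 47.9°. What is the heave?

dip-slip = net slip × sin(rake) = 130 m × sin(19°) = 42.32 m
heave = dip-slip × cos(dip) = 42.32 × cos(47.9°) = 28.4 m

28.4 m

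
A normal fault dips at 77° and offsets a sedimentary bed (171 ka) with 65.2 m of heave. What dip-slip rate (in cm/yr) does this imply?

0.169 cm/yr

dip-slip = heave / cos(dip) = 65.2 m / cos(77°) = 289.8 m
rate = 289.8 m / 171 ka = 0.00169 m/yr = 0.169 cm/yr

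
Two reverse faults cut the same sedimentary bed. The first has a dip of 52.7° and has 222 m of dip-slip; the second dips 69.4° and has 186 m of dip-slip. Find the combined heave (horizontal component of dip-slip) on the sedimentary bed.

heave_A = 222 × cos(52.7°) = 134.5 m
heave_B = 186 × cos(69.4°) = 65.44 m
total = 134.5 + 65.44 = 200 m

200 m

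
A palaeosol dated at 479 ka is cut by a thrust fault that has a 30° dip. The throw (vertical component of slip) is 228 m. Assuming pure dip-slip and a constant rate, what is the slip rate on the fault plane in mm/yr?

0.952 mm/yr

dip-slip = throw / sin(dip) = 228 m / sin(30°) = 456 m
rate = 456 m / 479 ka = 0.000952 m/yr = 0.952 mm/yr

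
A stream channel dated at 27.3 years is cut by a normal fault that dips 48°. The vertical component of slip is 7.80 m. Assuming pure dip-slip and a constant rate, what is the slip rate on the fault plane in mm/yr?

384 mm/yr

dip-slip = throw / sin(dip) = 7.80 m / sin(48°) = 10.50 m
rate = 10.50 m / 27.3 years = 0.384 m/yr = 384 mm/yr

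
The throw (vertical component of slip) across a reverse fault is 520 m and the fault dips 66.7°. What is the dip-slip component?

566 m

dip-slip = throw / sin(dip) = 520 / sin(66.7°) = 566 m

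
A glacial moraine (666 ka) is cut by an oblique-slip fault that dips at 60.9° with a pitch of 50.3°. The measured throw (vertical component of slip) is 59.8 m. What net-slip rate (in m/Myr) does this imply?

134 m/Myr

dip-slip = throw / sin(dip) = 59.8 / sin(60.9°) = 68.44 m
net slip = dip-slip / sin(rake) = 68.44 / sin(50.3°) = 88.95 m
rate = 88.95 m / 666 ka = 0.000134 m/yr = 134 m/Myr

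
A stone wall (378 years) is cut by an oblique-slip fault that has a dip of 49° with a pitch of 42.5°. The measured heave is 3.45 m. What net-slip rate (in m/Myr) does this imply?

20600 m/Myr

dip-slip = heave / cos(dip) = 3.45 / cos(49°) = 5.259 m
net slip = dip-slip / sin(rake) = 5.259 / sin(42.5°) = 7.784 m
rate = 7.784 m / 378 years = 0.0206 m/yr = 20600 m/Myr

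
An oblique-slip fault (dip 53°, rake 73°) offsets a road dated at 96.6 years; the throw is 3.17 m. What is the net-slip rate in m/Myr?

dip-slip = throw / sin(dip) = 3.17 / sin(53°) = 3.969 m
net slip = dip-slip / sin(rake) = 3.969 / sin(73°) = 4.151 m
rate = 4.151 m / 96.6 years = 0.0430 m/yr = 43000 m/Myr

43000 m/Myr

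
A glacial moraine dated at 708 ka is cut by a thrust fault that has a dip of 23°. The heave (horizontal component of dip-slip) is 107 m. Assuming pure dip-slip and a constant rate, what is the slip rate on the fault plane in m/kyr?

dip-slip = heave / cos(dip) = 107 m / cos(23°) = 116.2 m
rate = 116.2 m / 708 ka = 0.000164 m/yr = 0.164 m/kyr

0.164 m/kyr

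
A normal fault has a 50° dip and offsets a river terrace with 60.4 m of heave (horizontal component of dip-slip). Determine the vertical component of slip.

72 m

throw = heave × tan(dip) = 60.4 × tan(50°) = 72 m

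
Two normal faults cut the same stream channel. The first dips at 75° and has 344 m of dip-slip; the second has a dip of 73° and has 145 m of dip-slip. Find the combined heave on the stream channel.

heave_A = 344 × cos(75°) = 89.03 m
heave_B = 145 × cos(73°) = 42.39 m
total = 89.03 + 42.39 = 131 m

131 m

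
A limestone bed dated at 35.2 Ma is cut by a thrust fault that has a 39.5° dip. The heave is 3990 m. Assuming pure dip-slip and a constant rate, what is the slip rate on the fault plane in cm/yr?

dip-slip = heave / cos(dip) = 3990 m / cos(39.5°) = 5171 m
rate = 5171 m / 35.2 Ma = 0.000147 m/yr = 0.0147 cm/yr

0.0147 cm/yr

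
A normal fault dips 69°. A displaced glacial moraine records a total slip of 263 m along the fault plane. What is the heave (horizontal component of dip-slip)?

94.3 m

heave = dip-slip × cos(dip) = 263 m × cos(69°) = 94.3 m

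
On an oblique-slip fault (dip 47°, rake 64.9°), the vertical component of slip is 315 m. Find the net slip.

dip-slip = throw / sin(dip) = 315 / sin(47°) = 430.7 m
net slip = dip-slip / sin(rake) = 430.7 / sin(64.9°) = 476 m

476 m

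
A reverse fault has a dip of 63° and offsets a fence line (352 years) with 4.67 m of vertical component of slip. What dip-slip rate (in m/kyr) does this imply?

14.9 m/kyr

dip-slip = throw / sin(dip) = 4.67 m / sin(63°) = 5.241 m
rate = 5.241 m / 352 years = 0.0149 m/yr = 14.9 m/kyr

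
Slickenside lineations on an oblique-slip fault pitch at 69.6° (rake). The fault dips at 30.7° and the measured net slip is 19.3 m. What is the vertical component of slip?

9.24 m

dip-slip = net slip × sin(rake) = 19.3 m × sin(69.6°) = 18.09 m
throw = dip-slip × sin(dip) = 18.09 × sin(30.7°) = 9.24 m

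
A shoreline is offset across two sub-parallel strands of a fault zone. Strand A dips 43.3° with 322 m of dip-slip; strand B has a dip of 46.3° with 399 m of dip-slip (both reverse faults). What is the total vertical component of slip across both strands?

509 m

throw_A = 322 × sin(43.3°) = 220.8 m
throw_B = 399 × sin(46.3°) = 288.5 m
total = 220.8 + 288.5 = 509 m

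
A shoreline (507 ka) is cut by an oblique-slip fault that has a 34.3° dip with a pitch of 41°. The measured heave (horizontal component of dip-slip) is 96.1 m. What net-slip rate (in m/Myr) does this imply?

350 m/Myr

dip-slip = heave / cos(dip) = 96.1 / cos(34.3°) = 116.3 m
net slip = dip-slip / sin(rake) = 116.3 / sin(41°) = 177.3 m
rate = 177.3 m / 507 ka = 0.000350 m/yr = 350 m/Myr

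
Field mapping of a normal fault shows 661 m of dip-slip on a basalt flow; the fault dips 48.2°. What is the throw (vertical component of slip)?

throw = dip-slip × sin(dip) = 661 m × sin(48.2°) = 493 m

493 m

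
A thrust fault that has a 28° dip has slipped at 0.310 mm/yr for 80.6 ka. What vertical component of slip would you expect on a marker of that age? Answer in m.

dip-slip = rate × time = 0.310 mm/yr × 80.6 ka = 24.99 m
throw = dip-slip × sin(dip) = 24.99 × sin(28°) = 11.7 m

11.7 m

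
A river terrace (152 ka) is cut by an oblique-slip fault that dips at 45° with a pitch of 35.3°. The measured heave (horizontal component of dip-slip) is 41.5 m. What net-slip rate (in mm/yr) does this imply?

dip-slip = heave / cos(dip) = 41.5 / cos(45°) = 58.69 m
net slip = dip-slip / sin(rake) = 58.69 / sin(35.3°) = 101.6 m
rate = 101.6 m / 152 ka = 0.000668 m/yr = 0.668 mm/yr

0.668 mm/yr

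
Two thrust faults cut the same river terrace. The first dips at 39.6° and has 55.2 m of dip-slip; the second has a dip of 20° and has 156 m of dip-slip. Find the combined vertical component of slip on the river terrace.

throw_A = 55.2 × sin(39.6°) = 35.19 m
throw_B = 156 × sin(20°) = 53.36 m
total = 35.19 + 53.36 = 88.5 m

88.5 m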